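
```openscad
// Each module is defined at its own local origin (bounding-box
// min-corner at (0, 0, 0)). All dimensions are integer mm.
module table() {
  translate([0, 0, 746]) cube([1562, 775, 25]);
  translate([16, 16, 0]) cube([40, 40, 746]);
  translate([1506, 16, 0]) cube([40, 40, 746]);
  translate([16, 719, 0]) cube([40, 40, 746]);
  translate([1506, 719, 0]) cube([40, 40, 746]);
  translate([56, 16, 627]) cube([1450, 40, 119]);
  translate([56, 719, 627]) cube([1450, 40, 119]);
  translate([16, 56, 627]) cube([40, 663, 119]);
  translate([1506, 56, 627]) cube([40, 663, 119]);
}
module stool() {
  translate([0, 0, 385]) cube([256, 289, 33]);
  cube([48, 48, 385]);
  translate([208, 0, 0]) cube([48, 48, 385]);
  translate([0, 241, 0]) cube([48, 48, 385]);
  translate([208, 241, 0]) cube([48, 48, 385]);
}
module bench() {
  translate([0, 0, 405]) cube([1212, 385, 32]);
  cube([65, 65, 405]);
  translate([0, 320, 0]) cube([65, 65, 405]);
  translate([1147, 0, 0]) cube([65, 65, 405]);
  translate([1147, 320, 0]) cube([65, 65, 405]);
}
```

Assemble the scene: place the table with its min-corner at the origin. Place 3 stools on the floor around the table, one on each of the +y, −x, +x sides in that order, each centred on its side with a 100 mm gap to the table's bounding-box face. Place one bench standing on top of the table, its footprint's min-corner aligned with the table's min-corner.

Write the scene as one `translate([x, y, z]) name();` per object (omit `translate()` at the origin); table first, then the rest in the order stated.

table();
translate([653, 875, 0]) stool();
translate([-356, 243, 0]) stool();
translate([1662, 243, 0]) stool();
translate([0, 0, 771]) bench();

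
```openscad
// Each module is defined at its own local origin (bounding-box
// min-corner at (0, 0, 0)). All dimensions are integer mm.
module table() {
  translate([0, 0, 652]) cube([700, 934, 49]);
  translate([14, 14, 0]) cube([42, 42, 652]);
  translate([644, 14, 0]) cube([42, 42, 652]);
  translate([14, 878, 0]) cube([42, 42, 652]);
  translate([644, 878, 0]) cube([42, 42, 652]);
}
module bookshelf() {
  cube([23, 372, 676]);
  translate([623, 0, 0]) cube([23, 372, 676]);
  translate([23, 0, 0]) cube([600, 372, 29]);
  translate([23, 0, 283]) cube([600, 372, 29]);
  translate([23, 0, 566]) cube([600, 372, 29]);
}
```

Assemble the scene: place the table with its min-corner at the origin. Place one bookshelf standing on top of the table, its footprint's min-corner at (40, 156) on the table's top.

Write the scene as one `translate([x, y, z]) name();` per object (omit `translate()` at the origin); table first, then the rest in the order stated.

table();
translate([40, 156, 701]) bookshelf();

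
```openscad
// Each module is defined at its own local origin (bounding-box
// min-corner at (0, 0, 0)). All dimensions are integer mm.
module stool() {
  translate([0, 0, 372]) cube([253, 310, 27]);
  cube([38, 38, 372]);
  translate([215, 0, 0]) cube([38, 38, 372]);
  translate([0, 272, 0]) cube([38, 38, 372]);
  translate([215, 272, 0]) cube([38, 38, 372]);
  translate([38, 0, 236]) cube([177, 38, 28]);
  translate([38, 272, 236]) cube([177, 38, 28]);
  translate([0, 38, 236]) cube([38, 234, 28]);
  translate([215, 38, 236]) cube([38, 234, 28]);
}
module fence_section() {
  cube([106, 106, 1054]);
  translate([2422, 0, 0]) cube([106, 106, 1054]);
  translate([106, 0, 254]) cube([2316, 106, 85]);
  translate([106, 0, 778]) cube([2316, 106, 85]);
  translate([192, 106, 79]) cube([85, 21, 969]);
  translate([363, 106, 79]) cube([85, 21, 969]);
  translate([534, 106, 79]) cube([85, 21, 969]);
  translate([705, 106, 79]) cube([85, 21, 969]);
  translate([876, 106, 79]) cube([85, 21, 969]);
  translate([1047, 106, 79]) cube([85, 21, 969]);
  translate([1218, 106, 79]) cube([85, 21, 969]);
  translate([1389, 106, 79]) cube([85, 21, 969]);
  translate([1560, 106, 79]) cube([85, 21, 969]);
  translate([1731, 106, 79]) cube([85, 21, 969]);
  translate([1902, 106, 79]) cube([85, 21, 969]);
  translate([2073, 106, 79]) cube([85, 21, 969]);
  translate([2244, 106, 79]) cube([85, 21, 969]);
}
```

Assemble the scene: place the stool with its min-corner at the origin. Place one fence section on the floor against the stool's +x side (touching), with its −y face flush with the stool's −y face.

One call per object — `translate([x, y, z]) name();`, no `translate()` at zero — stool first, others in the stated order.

stool();
translate([253, 0, 0]) fence_section();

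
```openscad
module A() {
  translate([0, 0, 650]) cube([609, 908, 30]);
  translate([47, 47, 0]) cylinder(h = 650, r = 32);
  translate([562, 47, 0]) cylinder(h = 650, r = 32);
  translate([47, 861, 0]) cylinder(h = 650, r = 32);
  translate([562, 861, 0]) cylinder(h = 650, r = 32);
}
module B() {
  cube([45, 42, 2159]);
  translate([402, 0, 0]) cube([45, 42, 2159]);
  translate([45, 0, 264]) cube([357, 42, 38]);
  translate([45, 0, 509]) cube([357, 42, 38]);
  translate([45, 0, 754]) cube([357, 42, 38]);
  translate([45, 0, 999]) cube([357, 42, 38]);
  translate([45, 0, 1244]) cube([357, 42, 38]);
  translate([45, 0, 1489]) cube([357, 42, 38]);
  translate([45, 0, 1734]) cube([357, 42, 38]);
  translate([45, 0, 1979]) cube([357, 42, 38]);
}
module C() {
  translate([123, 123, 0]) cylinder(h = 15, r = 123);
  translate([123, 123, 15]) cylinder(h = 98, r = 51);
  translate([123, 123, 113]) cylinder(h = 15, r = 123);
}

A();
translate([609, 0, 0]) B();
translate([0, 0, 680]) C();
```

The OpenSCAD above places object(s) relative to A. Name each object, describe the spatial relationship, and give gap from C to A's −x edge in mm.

A is a table. B is a ladder. C is a spool. The ladder is against the table's +x side, with their −y faces flush. The spool is on top of the table. The gap from the spool to the table's −x edge is 0 mm.

The spool's min-x is at 0; the table's min-x is 0; gap = 0 mm.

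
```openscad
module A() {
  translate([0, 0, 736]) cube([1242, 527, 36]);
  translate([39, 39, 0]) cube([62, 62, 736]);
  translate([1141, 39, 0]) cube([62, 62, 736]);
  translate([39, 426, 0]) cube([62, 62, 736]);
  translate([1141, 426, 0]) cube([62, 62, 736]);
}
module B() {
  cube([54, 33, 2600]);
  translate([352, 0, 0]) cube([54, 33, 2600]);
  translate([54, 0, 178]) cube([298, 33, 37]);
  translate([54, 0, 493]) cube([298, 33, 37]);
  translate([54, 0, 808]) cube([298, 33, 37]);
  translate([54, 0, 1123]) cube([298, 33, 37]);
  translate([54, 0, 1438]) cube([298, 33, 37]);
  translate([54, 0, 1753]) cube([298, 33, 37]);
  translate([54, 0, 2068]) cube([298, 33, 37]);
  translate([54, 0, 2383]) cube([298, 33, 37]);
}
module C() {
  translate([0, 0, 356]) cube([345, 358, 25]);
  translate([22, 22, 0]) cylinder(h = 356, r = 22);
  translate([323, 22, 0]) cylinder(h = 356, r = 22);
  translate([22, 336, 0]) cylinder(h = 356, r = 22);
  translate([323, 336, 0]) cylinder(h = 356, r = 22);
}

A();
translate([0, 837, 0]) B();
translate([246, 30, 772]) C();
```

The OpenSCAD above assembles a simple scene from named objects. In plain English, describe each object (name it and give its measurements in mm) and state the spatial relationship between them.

A is a table with a 1242×527 mm rectangular top, 36 mm thick, top surface at z = 772 mm, supported by four 62×62 mm square legs, each inset 39 mm from the nearest pair of top edges, running from the floor.

B is a straight ladder. Two 54×33 mm vertical rails, 2600 mm tall, stand 406 mm apart (outside-to-outside) with their front faces coplanar on the −y side. 8 rungs, each 33 mm deep and 37 mm tall, span between the inner faces of the rails, front faces flush with the rails. The lowest rung's underside is at z = 178 mm and rungs are spaced 315 mm apart (underside to underside).

C is a four-legged stool. The seat is 345×358 mm, 25 mm thick, top at z = 381 mm. It stands on four round legs, each 44 mm in diameter, from z = 0 to the seat underside, each leg's axis is inset half a diameter from the nearest pair of seat edges (so the leg's bounding box is flush with the corner).

The ladder is on the floor beside the table on its +y side. The stool is on top of the table.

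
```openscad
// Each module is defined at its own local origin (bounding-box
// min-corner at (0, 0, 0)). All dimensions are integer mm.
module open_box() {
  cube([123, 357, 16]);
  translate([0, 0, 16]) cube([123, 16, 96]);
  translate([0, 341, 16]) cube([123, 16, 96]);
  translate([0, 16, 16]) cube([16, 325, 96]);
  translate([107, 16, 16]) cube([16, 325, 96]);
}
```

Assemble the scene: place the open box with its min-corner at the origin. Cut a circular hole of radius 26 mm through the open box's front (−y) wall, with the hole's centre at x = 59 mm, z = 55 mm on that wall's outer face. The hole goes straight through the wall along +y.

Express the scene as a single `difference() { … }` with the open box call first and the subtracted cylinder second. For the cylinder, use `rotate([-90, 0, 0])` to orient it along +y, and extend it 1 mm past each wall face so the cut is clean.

difference() {
  open_box();
  translate([59, -1, 55]) rotate([-90, 0, 0]) cylinder(h = 18, r = 26);
}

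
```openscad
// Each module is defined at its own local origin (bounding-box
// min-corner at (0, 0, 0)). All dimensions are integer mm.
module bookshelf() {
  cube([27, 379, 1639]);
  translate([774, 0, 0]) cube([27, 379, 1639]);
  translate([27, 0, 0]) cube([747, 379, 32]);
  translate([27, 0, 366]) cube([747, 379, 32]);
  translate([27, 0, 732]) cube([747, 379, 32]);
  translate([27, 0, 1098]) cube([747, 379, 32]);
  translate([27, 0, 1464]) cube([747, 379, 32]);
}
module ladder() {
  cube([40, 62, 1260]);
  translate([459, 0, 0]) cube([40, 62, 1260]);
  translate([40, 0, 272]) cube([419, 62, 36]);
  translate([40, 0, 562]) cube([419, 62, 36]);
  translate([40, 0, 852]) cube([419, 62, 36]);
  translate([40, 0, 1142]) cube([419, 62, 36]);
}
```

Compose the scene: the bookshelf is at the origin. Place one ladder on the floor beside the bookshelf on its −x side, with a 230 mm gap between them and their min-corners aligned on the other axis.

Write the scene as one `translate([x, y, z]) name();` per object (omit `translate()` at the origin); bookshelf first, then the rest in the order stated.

bookshelf();
translate([-729, 0, 0]) ladder();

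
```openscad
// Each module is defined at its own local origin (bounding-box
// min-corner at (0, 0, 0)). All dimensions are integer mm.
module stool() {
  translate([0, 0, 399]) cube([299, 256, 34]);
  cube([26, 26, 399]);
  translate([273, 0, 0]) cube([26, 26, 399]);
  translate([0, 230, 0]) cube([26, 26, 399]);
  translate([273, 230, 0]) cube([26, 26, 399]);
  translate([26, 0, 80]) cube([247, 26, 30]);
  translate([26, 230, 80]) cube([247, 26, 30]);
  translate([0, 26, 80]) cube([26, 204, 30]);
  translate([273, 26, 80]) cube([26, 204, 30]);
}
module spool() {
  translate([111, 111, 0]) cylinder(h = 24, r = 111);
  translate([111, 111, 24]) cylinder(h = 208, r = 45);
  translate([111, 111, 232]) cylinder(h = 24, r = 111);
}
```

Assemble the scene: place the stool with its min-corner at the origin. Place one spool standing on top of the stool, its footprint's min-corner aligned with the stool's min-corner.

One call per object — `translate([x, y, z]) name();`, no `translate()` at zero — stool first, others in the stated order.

stool();
translate([0, 0, 433]) spool();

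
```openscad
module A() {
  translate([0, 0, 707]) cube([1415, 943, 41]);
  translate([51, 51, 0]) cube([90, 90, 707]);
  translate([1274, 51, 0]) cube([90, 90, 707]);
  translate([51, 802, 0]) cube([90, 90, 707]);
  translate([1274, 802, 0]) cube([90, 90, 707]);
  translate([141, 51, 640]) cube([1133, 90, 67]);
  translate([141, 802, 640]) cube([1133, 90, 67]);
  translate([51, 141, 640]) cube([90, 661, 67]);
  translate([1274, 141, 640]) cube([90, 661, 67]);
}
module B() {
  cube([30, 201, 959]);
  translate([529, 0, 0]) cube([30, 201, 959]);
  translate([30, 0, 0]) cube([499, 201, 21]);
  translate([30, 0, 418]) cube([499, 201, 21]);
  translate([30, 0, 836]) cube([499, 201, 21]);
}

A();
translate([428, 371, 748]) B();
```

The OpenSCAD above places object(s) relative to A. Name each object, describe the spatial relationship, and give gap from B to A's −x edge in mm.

A is a table. B is a bookshelf. The bookshelf is on top of the table, centred. The gap from the bookshelf to the table's −x edge is 428 mm.

The bookshelf's min-x is at 428; the table's min-x is 0; gap = 428 mm.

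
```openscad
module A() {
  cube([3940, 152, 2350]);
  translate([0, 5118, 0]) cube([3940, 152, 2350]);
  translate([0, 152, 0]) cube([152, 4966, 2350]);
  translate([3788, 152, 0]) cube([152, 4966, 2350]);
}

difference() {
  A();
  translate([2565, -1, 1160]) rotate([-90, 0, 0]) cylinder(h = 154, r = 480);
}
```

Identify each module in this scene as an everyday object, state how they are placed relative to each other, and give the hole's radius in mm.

A is a house frame. The house frame has a circular hole through its front wall. The hole's radius is 480 mm.

The subtracted cylinder has r = 480 mm.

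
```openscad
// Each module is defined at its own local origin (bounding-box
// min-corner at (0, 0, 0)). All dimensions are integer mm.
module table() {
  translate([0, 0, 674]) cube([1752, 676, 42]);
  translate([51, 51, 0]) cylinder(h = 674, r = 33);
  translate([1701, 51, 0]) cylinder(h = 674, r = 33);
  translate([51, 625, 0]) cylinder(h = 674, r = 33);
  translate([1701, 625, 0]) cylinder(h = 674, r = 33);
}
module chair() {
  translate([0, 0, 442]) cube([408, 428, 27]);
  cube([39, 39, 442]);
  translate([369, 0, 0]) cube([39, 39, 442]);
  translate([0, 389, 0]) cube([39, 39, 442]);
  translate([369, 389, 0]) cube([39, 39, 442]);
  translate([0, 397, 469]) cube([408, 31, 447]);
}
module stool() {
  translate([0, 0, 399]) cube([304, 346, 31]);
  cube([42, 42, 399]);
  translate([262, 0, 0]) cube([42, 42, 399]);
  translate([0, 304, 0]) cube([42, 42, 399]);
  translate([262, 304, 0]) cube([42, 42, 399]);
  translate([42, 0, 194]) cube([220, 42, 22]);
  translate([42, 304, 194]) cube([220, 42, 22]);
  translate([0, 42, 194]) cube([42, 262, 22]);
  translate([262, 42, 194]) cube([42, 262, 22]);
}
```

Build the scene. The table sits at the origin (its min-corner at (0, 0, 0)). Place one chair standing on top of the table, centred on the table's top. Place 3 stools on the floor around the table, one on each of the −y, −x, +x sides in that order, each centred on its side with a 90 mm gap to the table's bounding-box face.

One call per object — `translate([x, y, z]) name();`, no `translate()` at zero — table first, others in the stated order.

table();
translate([672, 124, 716]) chair();
translate([724, -436, 0]) stool();
translate([-394, 165, 0]) stool();
translate([1842, 165, 0]) stool();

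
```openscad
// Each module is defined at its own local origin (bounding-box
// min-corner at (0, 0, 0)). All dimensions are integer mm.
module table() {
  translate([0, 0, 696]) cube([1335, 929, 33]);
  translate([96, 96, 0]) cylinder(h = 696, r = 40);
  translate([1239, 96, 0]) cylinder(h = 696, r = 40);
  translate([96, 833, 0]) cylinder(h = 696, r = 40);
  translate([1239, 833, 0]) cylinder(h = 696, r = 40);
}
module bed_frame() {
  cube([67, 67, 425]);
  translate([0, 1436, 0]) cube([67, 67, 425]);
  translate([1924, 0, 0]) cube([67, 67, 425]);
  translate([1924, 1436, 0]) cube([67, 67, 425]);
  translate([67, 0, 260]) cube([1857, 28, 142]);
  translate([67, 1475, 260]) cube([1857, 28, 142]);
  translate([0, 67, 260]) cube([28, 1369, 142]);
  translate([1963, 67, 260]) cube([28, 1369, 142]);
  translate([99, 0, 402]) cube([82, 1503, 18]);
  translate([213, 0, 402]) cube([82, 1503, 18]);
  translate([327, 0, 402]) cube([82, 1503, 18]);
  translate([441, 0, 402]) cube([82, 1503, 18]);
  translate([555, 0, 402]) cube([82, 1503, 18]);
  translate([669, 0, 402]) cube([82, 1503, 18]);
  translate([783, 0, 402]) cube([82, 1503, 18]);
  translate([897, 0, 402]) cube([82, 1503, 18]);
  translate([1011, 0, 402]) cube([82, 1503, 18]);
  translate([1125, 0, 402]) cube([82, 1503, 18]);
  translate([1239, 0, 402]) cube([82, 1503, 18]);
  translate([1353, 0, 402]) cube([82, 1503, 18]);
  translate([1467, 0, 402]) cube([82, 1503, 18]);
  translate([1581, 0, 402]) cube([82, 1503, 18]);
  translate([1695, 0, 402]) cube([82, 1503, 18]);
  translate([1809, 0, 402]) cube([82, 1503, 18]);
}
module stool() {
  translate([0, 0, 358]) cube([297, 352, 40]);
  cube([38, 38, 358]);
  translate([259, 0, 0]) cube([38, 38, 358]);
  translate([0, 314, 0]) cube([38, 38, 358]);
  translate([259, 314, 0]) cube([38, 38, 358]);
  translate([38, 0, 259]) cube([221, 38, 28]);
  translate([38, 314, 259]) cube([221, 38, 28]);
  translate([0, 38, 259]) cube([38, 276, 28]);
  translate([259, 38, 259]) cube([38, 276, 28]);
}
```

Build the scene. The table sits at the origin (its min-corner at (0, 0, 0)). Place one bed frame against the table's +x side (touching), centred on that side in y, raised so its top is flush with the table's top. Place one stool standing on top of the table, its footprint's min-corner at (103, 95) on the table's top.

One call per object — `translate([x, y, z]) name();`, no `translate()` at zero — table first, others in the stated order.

table();
translate([1335, -287, 304]) bed_frame();
translate([103, 95, 729]) stool();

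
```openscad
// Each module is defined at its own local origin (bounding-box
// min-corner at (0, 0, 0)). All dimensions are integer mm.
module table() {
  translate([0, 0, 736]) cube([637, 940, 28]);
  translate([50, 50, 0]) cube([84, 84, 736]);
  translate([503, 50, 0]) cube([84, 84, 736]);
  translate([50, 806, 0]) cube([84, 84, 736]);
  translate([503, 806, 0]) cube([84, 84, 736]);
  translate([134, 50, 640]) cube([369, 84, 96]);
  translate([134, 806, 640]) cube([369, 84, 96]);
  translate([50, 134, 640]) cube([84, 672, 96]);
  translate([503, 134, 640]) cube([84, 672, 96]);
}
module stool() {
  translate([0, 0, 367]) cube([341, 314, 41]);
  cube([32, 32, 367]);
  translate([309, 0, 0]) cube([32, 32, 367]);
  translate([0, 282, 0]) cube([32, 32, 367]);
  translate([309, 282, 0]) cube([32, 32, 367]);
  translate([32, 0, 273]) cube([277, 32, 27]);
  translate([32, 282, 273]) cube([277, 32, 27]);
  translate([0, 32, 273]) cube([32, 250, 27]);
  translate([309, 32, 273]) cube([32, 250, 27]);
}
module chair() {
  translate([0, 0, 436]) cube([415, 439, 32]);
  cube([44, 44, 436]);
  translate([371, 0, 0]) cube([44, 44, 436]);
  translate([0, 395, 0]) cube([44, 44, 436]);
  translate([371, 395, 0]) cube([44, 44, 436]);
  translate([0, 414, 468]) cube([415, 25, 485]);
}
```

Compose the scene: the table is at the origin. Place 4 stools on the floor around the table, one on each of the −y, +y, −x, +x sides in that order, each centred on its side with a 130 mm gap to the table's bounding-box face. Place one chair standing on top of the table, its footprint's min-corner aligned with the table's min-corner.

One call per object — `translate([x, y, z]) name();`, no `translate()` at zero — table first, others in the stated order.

table();
translate([148, -444, 0]) stool();
translate([148, 1070, 0]) stool();
translate([-471, 313, 0]) stool();
translate([767, 313, 0]) stool();
translate([0, 0, 764]) chair();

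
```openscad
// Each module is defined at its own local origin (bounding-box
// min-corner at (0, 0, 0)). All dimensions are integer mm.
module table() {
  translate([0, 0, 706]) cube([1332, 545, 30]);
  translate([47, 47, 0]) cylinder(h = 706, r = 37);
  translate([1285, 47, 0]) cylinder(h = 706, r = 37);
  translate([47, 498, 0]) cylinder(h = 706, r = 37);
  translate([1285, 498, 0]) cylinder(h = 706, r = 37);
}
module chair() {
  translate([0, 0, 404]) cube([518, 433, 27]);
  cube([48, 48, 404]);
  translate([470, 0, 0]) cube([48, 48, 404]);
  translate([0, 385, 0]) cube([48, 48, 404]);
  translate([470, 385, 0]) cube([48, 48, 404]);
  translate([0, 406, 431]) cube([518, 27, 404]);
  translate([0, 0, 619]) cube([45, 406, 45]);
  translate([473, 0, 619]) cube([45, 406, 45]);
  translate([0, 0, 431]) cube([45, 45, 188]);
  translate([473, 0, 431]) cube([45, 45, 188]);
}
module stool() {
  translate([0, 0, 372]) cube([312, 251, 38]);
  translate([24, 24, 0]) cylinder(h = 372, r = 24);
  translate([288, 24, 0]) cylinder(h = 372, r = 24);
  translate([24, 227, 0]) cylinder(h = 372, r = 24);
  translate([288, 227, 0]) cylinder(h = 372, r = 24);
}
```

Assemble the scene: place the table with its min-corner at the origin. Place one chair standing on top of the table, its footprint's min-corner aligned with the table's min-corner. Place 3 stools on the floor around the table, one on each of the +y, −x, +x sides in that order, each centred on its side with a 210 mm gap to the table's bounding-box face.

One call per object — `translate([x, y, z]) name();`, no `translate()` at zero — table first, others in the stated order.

table();
translate([0, 0, 736]) chair();
translate([510, 755, 0]) stool();
translate([-522, 147, 0]) stool();
translate([1542, 147, 0]) stool();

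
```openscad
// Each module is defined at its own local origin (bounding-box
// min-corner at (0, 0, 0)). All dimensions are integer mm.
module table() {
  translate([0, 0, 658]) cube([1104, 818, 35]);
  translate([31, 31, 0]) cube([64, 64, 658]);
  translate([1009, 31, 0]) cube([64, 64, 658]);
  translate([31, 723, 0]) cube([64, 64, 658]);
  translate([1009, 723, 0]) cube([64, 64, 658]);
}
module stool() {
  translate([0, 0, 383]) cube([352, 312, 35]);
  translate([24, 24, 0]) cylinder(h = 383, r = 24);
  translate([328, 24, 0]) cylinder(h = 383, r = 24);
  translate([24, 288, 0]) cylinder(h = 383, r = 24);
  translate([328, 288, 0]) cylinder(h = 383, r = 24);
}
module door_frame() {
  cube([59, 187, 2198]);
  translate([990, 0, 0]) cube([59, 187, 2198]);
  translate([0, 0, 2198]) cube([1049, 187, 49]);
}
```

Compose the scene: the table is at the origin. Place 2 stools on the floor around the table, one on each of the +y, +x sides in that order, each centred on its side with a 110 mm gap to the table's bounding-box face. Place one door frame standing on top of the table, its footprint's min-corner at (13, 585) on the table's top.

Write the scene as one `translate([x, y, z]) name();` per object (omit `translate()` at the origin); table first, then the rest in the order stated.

table();
translate([376, 928, 0]) stool();
translate([1214, 253, 0]) stool();
translate([13, 585, 693]) door_frame();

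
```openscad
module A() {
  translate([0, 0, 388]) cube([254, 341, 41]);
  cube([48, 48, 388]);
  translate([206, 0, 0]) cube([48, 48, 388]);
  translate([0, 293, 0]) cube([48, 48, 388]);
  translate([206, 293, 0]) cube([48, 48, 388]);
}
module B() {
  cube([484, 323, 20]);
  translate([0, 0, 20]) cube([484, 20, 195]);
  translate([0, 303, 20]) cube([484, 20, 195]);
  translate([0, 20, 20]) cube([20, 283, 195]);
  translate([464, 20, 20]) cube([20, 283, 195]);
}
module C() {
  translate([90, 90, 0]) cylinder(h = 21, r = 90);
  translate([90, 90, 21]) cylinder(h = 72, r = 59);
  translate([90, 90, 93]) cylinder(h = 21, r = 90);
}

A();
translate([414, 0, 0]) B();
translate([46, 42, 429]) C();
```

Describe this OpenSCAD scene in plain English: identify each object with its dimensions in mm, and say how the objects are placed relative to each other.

A is a four-legged stool. The seat is a 254×341×41 mm slab whose top surface is at z = 429 mm; four square legs, each 48×48 mm in cross-section, run from the floor (z = 0) to the underside of the seat, each flush with a corner of the seat.

B is an open storage box with external size 484×323×215 mm and wall thickness 20 mm (the base is also 20 mm thick). The base covers the whole footprint; the four walls stand on the base, with the y-facing walls full-width and the x-facing walls fitting between their inner faces.

C is a spool: two coaxial disc flanges of radius 90 mm and thickness 21 mm, joined by a core cylinder of radius 59 mm and height 72 mm. The lower flange rests on z = 0 and the three cylinders share a vertical axis.

The open box is on the floor beside the stool on its +x side. The spool is on top of the stool.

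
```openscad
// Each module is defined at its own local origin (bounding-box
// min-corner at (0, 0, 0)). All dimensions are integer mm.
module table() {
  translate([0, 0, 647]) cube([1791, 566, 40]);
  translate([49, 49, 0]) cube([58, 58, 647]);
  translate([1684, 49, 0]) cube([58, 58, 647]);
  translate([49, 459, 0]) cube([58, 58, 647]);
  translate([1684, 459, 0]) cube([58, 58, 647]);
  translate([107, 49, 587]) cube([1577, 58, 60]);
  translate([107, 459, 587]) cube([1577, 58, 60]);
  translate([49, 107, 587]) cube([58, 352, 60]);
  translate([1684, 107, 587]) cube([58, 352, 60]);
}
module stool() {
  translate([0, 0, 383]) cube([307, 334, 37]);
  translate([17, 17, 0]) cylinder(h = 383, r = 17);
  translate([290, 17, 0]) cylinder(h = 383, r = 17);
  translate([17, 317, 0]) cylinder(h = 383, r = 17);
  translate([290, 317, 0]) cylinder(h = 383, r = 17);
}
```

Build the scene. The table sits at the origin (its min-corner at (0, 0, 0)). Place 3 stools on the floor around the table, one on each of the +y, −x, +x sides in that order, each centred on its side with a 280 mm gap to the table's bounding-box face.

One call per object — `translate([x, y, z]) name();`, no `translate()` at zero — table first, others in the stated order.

table();
translate([742, 846, 0]) stool();
translate([-587, 116, 0]) stool();
translate([2071, 116, 0]) stool();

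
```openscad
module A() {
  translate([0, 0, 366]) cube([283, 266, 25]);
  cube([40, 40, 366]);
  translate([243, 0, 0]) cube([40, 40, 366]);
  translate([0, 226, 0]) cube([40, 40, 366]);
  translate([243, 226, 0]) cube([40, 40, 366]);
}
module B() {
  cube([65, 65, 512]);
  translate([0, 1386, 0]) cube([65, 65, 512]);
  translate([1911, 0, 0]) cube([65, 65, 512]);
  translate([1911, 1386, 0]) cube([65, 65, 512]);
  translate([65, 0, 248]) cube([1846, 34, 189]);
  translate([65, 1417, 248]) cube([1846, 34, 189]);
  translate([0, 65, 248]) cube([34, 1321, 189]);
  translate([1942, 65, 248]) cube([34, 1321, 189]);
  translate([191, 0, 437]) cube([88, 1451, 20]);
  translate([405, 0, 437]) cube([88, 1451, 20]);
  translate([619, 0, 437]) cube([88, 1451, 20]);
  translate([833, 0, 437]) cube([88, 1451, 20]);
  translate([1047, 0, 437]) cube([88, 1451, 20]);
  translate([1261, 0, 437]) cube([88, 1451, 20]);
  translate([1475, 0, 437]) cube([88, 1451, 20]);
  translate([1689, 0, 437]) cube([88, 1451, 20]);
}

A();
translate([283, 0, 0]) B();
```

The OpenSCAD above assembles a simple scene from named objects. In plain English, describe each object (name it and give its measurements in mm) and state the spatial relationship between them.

A is a four-legged stool. The seat is a 283×266×25 mm slab whose top surface is at z = 391 mm; four square legs, each 40×40 mm in cross-section, run from the floor (z = 0) to the underside of the seat, each flush with a corner of the seat.

B is a bed frame 1976 mm long (x) by 1451 mm wide (y). Four 65×65 mm corner posts, 512 mm tall, at the corners of the footprint. Four rails of 34 mm thickness and 189 mm height run between adjacent posts with their undersides at z = 248 mm, their outer faces flush with the outside of the frame (the two x-running rails run between the posts' inner faces; the two y-running rails run between the posts' inner faces). 8 slats, each 88 mm wide (x) and 20 mm thick, lie across the top of the two x-running rails, running the full 1451 mm width of the frame in y; the slats are evenly spaced along x between the inner faces of the end posts with equal gaps (rounded down to the nearest mm) at the −x end and between each pair — any rounding remainder accumulates at the +x end.

The bed frame is against the stool's +x side, with their −y faces flush.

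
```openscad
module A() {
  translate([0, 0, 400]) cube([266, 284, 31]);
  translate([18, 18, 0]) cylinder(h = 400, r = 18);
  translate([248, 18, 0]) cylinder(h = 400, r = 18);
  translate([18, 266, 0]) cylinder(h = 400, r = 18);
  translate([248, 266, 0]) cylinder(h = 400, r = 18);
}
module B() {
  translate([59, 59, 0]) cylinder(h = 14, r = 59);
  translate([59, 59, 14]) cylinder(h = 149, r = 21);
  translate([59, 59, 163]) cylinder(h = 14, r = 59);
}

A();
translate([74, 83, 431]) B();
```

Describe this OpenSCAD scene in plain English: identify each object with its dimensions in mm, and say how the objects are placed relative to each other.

A is a simple wooden stool: a rectangular seat 266 mm (x) by 284 mm (y), 31 mm thick, top face at z = 431 mm, on four round legs, each 36 mm in diameter. The legs rest on z = 0, each leg's axis is inset half a diameter from the nearest pair of seat edges (so the leg's bounding box is flush with the corner).

B is a spool: two coaxial disc flanges of radius 59 mm and thickness 14 mm, joined by a core cylinder of radius 21 mm and height 149 mm. The lower flange rests on z = 0 and the three cylinders share a vertical axis.

The spool is on top of the stool, centred.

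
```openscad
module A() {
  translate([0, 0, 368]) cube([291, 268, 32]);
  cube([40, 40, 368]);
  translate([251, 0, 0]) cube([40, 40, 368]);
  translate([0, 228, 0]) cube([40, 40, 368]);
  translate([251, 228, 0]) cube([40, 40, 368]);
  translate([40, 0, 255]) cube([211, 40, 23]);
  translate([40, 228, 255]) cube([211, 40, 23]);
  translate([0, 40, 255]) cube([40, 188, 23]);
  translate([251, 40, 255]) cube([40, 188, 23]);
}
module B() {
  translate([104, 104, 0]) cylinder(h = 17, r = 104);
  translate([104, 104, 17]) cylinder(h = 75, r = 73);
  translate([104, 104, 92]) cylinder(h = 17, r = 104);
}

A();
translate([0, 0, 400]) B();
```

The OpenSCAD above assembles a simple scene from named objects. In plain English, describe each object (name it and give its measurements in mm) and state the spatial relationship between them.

A is a simple wooden stool: a rectangular seat 291 mm (x) by 268 mm (y), 32 mm thick, top face at z = 400 mm, on four square legs, each 40×40 mm in cross-section. The legs rest on z = 0, each flush with a corner of the seat. Four stretchers, 40 mm wide and 23 mm tall, connect adjacent legs with their undersides at z = 255 mm, each running between the inner faces of the legs it joins and aligned with the legs' outer faces on the other axis.

B is a spool: two coaxial disc flanges of radius 104 mm and thickness 17 mm, joined by a core cylinder of radius 73 mm and height 75 mm. The lower flange rests on z = 0 and the three cylinders share a vertical axis.

The spool is on top of the stool.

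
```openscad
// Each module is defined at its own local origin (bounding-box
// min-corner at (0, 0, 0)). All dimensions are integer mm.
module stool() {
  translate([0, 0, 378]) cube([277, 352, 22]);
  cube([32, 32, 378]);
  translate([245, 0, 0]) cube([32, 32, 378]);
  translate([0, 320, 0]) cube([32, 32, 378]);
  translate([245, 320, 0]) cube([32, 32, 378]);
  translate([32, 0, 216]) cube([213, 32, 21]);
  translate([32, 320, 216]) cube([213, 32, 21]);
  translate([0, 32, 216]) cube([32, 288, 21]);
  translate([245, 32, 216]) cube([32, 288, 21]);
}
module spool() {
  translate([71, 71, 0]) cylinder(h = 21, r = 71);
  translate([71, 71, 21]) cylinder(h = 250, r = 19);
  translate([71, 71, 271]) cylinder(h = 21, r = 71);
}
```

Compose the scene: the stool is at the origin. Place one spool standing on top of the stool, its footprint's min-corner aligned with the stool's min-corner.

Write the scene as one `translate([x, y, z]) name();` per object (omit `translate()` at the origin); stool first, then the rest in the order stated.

stool();
translate([0, 0, 400]) spool();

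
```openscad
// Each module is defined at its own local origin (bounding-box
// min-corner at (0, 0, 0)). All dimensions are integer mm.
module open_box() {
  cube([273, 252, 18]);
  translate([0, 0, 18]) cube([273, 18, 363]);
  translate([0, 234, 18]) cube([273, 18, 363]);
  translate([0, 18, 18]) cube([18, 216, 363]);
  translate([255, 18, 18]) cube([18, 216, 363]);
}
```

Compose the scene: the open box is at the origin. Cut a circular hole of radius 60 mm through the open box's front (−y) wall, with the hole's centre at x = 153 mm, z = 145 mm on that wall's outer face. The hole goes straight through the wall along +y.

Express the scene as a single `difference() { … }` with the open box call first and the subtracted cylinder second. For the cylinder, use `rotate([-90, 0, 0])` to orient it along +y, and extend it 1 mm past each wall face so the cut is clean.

difference() {
  open_box();
  translate([153, -1, 145]) rotate([-90, 0, 0]) cylinder(h = 20, r = 60);
}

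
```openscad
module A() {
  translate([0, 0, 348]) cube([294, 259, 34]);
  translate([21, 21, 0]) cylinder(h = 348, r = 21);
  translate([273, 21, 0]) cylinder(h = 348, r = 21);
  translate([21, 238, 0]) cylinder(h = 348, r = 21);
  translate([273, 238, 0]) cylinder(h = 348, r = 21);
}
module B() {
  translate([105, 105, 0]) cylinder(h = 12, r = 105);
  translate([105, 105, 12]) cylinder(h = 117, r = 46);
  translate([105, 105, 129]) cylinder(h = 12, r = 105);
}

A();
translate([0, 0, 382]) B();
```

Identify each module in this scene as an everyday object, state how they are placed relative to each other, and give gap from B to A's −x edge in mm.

The spool's min-x is at 0; the stool's min-x is 0; gap = 0 mm.

A is a stool. B is a spool. The spool is on top of the stool. The gap from the spool to the stool's −x edge is 0 mm.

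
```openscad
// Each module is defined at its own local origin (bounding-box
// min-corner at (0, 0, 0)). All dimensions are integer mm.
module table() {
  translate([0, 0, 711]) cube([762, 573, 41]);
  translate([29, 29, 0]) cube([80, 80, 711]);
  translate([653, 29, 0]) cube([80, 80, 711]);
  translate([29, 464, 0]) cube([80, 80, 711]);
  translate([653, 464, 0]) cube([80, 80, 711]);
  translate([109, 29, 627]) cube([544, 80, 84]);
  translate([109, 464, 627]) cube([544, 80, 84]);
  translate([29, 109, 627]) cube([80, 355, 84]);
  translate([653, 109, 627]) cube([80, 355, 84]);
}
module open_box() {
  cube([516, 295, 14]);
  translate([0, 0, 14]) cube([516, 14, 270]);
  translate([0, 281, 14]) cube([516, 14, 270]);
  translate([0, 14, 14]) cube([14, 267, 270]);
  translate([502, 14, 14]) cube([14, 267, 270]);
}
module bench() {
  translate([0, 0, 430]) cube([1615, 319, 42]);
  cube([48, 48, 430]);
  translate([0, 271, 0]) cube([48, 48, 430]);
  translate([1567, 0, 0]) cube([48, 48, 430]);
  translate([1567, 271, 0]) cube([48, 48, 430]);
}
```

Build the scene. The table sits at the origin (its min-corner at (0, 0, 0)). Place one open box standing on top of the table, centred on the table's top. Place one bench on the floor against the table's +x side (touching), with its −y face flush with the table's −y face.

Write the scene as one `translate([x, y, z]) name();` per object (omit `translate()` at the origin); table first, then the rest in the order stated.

table();
translate([123, 139, 752]) open_box();
translate([762, 0, 0]) bench();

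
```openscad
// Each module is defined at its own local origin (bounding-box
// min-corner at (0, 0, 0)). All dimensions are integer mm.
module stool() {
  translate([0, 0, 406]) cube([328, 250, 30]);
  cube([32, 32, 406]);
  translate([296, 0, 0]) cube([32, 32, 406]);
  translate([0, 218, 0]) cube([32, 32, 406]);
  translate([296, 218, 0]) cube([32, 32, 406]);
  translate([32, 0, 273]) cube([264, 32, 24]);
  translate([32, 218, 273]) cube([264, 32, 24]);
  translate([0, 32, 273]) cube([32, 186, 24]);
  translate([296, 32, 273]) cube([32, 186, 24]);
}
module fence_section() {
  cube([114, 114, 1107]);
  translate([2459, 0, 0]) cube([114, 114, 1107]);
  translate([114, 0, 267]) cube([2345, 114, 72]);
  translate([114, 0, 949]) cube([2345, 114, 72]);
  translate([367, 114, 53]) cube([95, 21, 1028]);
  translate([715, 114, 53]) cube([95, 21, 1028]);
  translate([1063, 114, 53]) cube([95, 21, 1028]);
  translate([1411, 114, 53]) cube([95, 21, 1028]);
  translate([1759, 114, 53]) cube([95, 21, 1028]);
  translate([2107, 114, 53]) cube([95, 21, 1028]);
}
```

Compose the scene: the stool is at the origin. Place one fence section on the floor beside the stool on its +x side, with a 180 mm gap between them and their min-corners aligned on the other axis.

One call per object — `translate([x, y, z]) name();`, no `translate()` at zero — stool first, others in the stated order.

stool();
translate([508, 0, 0]) fence_section();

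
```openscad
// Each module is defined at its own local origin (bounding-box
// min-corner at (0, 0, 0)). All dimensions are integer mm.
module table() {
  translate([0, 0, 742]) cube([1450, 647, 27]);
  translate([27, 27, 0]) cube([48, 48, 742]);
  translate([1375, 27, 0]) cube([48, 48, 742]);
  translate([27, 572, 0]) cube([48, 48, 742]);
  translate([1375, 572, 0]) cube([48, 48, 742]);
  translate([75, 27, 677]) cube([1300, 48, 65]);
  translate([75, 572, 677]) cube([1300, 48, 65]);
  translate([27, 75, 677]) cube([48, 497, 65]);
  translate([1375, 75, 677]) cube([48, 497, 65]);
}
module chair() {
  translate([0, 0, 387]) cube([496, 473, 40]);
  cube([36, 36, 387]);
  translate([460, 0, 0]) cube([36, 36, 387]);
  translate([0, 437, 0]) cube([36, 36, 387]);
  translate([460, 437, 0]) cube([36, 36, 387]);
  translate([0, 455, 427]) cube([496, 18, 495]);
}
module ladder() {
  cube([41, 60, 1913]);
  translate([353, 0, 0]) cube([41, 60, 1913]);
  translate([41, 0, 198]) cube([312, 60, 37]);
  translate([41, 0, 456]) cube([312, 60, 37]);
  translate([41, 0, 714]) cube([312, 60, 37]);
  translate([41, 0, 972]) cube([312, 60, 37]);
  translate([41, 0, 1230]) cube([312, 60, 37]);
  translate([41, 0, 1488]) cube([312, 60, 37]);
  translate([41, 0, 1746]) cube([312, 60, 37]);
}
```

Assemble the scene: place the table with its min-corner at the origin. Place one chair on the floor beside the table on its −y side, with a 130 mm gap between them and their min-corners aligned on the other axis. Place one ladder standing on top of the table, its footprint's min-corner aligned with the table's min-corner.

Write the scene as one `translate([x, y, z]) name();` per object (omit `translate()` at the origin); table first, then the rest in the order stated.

table();
translate([0, -603, 0]) chair();
translate([0, 0, 769]) ladder();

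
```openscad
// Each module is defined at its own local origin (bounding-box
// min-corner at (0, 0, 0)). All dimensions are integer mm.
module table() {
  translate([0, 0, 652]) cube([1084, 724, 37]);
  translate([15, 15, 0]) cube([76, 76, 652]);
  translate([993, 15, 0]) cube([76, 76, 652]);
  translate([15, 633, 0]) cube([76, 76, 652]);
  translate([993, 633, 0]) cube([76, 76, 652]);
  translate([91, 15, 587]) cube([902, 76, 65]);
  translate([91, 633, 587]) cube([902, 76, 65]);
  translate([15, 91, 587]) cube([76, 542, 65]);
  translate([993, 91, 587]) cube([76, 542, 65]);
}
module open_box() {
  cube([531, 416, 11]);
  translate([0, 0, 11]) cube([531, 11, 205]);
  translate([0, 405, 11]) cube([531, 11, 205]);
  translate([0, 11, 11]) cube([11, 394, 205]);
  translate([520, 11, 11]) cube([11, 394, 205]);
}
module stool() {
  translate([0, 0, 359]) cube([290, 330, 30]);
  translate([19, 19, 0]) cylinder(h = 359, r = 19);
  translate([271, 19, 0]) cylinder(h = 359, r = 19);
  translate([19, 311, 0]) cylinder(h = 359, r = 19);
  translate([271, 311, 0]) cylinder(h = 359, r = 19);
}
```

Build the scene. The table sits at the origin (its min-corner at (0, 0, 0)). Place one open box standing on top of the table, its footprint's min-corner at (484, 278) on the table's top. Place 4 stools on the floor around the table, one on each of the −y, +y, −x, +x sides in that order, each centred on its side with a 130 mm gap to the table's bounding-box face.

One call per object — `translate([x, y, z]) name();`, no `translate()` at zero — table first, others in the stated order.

table();
translate([484, 278, 689]) open_box();
translate([397, -460, 0]) stool();
translate([397, 854, 0]) stool();
translate([-420, 197, 0]) stool();
translate([1214, 197, 0]) stool();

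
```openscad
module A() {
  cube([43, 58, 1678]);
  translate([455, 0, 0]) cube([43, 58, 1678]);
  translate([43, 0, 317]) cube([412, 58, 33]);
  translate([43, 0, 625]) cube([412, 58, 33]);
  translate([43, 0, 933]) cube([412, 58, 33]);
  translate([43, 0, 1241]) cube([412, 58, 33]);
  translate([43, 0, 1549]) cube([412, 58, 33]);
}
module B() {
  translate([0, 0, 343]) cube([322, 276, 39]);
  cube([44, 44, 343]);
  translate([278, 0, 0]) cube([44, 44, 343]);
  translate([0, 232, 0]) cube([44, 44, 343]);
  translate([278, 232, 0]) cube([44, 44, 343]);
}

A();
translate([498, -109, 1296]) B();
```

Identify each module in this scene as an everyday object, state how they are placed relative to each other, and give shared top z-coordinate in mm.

Both tops at z = 1678 mm.

A is a ladder. B is a stool. The stool is beside the ladder with their tops flush at z = 1678. The shared top z-coordinate is 1678 mm.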